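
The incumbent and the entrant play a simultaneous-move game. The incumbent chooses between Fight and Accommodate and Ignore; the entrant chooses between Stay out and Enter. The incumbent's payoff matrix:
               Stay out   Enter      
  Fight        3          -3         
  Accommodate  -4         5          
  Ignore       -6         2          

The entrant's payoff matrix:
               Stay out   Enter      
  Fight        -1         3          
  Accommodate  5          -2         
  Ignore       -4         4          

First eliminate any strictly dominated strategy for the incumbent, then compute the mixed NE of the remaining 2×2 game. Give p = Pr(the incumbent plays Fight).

p = 7/11

The incumbent's strategy Ignore is strictly dominated by Accommodate: -4 > -6 and 5 > 2. Eliminate Ignore.
The incumbent's mix must leave the entrant indifferent between Stay out and Enter.
  the entrant's payoff from Stay out: p·(-1) + (1−p)·5 = -6p + 5
  the entrant's payoff from Enter: p·3 + (1−p)·(-2) = 5p - 2
  -6p + 5 = 5p - 2  ⇒  -11p = -7  ⇒  p = 7/11.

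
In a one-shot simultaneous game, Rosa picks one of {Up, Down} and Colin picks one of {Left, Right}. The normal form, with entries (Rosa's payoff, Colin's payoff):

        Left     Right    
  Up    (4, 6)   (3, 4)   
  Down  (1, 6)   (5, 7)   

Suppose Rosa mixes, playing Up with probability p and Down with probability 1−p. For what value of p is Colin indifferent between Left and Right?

p = 1/3

Set Colin's expected payoff from Left equal to that from Right:
  Colin's expected payoff from Left: p·6 + (1−p)·6 = 6
  Colin's expected payoff from Right: p·4 + (1−p)·7 = -3p + 7
  6 = -3p + 7  ⇒  3p = 1  ⇒  p = 1/3.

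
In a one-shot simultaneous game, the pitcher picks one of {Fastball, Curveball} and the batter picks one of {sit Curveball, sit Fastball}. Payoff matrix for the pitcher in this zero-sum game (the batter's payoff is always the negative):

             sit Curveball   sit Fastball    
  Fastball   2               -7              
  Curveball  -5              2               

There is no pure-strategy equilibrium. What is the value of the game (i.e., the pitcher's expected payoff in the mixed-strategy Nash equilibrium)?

v = -31/16

The batter's mix must leave the pitcher indifferent between Fastball and Curveball.
  the pitcher's payoff to Fastball: q·2 + (1−q)·(-7) = 9q - 7
  the pitcher's payoff to Curveball: q·(-5) + (1−q)·2 = -7q + 2
  9q - 7 = -7q + 2  ⇒  16q = 9  ⇒  q = 9/16.
The value is the pitcher's expected payoff against this mix (using Fastball): (9/16)·2 + (7/16)·(-7) = -31/16.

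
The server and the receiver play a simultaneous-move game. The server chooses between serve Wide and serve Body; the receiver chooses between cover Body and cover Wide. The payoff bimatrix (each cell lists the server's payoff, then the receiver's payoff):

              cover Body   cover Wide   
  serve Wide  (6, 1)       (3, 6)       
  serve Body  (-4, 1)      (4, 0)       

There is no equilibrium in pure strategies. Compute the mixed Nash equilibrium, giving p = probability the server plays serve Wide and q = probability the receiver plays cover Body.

p = 1/6, q = 1/11

Set the receiver's expected payoff from cover Body equal to that from cover Wide:
  the receiver's payoff from cover Body: p·1 + (1−p)·1 = 1
  the receiver's payoff from cover Wide: p·6 + (1−p)·0 = 6p
  1 = 6p  ⇒  -6p = -1  ⇒  p = 1/6.
The receiver's mix must leave the server indifferent between serve Wide and serve Body.
  the server's expected payoff from serve Wide: q·6 + (1−q)·3 = 3q + 3
  the server's expected payoff from serve Body: q·(-4) + (1−q)·4 = -8q + 4
  3q + 3 = -8q + 4  ⇒  11q = 1  ⇒  q = 1/11.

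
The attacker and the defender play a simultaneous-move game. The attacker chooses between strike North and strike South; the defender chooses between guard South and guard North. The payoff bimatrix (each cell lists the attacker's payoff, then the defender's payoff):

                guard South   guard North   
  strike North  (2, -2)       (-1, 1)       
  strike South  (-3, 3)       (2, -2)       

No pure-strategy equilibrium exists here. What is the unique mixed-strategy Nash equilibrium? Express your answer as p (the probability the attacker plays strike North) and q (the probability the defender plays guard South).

p = 5/8, q = 3/8

In a mixed equilibrium the defender is indifferent between guard South and guard North; this condition fixes p.
  the defender's payoff from guard South: p·(-2) + (1−p)·3 = -5p + 3
  the defender's payoff from guard North: p·1 + (1−p)·(-2) = 3p - 2
  -5p + 3 = 3p - 2  ⇒  -8p = -5  ⇒  p = 5/8.
The defender's mix must leave the attacker indifferent between strike North and strike South.
  the attacker's expected payoff from strike North: q·2 + (1−q)·(-1) = 3q - 1
  the attacker's expected payoff from strike South: q·(-3) + (1−q)·2 = -5q + 2
  3q - 1 = -5q + 2  ⇒  8q = 3  ⇒  q = 3/8.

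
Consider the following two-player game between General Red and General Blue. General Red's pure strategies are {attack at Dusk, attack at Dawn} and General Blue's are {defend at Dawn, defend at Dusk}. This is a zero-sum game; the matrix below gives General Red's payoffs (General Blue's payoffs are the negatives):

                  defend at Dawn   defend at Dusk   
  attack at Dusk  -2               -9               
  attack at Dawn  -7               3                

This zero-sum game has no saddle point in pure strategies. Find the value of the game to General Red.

v = -69/17

In a mixed equilibrium General Red is indifferent between attack at Dusk and attack at Dawn; this condition fixes q.
  General Red's payoff to attack at Dusk: q·(-2) + (1−q)·(-9) = 7q - 9
  General Red's payoff to attack at Dawn: q·(-7) + (1−q)·3 = -10q + 3
  7q - 9 = -10q + 3  ⇒  17q = 12  ⇒  q = 12/17.
The value is General Red's expected payoff against this mix (using attack at Dusk): (12/17)·(-2) + (5/17)·(-9) = -69/17.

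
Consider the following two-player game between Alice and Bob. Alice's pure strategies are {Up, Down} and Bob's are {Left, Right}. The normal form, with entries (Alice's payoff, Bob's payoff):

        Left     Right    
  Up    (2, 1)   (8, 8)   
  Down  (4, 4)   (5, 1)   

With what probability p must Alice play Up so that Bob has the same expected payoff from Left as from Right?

Set Bob's expected payoff from Left equal to that from Right:
  Bob's payoff to Left: p·1 + (1−p)·4 = -3p + 4
  Bob's payoff to Right: p·8 + (1−p)·1 = 7p + 1
  -3p + 4 = 7p + 1  ⇒  -10p = -3  ⇒  p = 3/10.

p = 3/10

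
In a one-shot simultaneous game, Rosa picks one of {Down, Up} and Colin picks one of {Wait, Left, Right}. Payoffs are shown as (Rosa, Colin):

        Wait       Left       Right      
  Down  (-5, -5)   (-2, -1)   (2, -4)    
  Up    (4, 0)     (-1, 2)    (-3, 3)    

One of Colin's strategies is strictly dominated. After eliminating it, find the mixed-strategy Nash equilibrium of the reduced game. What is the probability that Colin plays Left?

q = 5/6

Colin's strategy Wait is strictly dominated by Right: -4 > -5 and 3 > 0. Eliminate Wait.
Colin's mix must leave Rosa indifferent between Down and Up.
  Rosa's payoff from Down: q·(-2) + (1−q)·2 = -4q + 2
  Rosa's payoff from Up: q·(-1) + (1−q)·(-3) = 2q - 3
  -4q + 2 = 2q - 3  ⇒  -6q = -5  ⇒  q = 5/6.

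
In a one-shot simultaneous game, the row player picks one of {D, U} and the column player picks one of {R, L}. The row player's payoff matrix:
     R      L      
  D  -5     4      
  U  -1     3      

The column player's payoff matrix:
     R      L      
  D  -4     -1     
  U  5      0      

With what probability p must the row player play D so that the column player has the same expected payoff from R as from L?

p = 5/8

The column player's indifference between R and L determines the row player's mixing probability p:
  the column player's payoff from R: p·(-4) + (1−p)·5 = -9p + 5
  the column player's payoff from L: p·(-1) + (1−p)·0 = -p
  -9p + 5 = -p  ⇒  -8p = -5  ⇒  p = 5/8.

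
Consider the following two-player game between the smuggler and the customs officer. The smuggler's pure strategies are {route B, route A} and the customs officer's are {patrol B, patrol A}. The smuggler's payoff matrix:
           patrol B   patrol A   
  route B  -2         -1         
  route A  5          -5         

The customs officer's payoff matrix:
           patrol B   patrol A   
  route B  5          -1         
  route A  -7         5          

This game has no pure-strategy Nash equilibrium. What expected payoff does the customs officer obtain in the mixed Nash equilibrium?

1

For the customs officer to be willing to mix, the customs officer must be indifferent between patrol B and patrol A, which pins down the smuggler's mix.
  the customs officer's payoff to patrol B: p·5 + (1−p)·(-7) = 12p - 7
  the customs officer's payoff to patrol A: p·(-1) + (1−p)·5 = -6p + 5
  12p - 7 = -6p + 5  ⇒  18p = 12  ⇒  p = 2/3.
At equilibrium the customs officer is indifferent across columns, so the customs officer's payoff equals the payoff from patrol B: (2/3)·5 + (1/3)·(-7) = 1.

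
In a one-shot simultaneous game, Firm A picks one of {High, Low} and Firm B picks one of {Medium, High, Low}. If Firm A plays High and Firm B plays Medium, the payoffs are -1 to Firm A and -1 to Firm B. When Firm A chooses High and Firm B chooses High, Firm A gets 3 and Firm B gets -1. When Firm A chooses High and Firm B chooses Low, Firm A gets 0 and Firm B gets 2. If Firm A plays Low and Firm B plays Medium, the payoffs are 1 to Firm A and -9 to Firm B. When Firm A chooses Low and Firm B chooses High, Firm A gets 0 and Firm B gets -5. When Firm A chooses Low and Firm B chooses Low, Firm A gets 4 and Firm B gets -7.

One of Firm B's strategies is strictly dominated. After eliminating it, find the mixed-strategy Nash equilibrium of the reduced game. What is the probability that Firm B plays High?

q = 4/7

Firm B's strategy Medium is strictly dominated by Low: 2 > -1 and -7 > -9. Eliminate Medium.
Firm A's indifference between High and Low determines Firm B's mixing probability q:
  Firm A's expected payoff from High: q·3 + (1−q)·0 = 3q
  Firm A's expected payoff from Low: q·0 + (1−q)·4 = -4q + 4
  3q = -4q + 4  ⇒  7q = 4  ⇒  q = 4/7.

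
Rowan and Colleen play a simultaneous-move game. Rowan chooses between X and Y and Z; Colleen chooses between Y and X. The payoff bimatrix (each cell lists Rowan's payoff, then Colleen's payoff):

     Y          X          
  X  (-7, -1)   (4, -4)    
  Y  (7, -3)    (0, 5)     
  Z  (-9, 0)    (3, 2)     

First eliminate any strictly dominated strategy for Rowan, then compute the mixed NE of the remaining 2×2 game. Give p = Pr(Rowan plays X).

p = 8/11

Rowan's strategy Z is strictly dominated by X: -7 > -9 and 4 > 3. Eliminate Z.
Rowan's mix must leave Colleen indifferent between Y and X.
  Colleen's expected payoff from Y: p·(-1) + (1−p)·(-3) = 2p - 3
  Colleen's expected payoff from X: p·(-4) + (1−p)·5 = -9p + 5
  2p - 3 = -9p + 5  ⇒  11p = 8  ⇒  p = 8/11.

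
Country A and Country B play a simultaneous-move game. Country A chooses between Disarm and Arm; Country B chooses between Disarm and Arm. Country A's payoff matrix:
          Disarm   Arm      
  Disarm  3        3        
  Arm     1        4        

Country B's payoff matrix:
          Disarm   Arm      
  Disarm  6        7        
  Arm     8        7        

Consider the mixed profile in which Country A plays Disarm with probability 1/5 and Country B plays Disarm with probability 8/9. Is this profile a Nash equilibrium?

Given Country A's mix p = 1/5, Country B's payoff from Disarm is 38/5 but from Arm is 7. Country B strictly prefers Disarm, so Country B would not mix.
So the proposed profile is not a Nash equilibrium.

No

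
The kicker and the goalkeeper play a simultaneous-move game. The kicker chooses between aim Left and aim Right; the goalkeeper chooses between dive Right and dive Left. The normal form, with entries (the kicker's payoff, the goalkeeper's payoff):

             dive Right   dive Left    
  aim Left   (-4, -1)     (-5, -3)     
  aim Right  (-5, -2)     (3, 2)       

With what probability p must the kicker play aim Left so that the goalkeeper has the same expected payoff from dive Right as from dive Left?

p = 2/3

The kicker's mix must leave the goalkeeper indifferent between dive Right and dive Left.
  the goalkeeper's expected payoff from dive Right: p·(-1) + (1−p)·(-2) = p - 2
  the goalkeeper's expected payoff from dive Left: p·(-3) + (1−p)·2 = -5p + 2
  p - 2 = -5p + 2  ⇒  6p = 4  ⇒  p = 2/3.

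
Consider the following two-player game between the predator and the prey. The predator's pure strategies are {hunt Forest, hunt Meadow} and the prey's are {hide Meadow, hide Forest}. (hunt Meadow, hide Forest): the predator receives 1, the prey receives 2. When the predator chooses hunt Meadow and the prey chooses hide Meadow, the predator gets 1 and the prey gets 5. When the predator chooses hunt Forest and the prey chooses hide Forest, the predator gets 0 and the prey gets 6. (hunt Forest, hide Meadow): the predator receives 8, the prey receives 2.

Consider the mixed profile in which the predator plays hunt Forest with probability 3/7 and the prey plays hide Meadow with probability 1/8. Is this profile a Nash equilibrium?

Yes

Check the prey's indifference given the predator's mix p = 3/7:
  payoff from hide Meadow = 26/7; payoff from hide Forest = 26/7 — equal.
Check the predator's indifference given the prey's mix q = 1/8:
  payoff from hunt Forest = 1; payoff from hunt Meadow = 1 — equal.
Both players are indifferent, so neither can profitably deviate.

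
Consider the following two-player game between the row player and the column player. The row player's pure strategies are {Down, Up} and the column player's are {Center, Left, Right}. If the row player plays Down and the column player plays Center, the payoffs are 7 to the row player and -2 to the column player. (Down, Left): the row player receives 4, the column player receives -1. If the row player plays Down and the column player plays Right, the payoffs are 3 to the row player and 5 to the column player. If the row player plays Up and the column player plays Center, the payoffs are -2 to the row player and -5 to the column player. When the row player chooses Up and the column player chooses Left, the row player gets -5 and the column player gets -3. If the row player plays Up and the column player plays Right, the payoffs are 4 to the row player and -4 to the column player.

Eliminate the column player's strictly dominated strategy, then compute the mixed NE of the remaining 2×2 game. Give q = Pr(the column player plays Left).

The column player's strategy Center is strictly dominated by Left: -1 > -2 and -3 > -5. Eliminate Center.
For the row player to be willing to mix, the row player must be indifferent between Down and Up, which pins down the column player's mix.
  the row player's expected payoff from Down: q·4 + (1−q)·3 = q + 3
  the row player's expected payoff from Up: q·(-5) + (1−q)·4 = -9q + 4
  q + 3 = -9q + 4  ⇒  10q = 1  ⇒  q = 1/10.

q = 1/10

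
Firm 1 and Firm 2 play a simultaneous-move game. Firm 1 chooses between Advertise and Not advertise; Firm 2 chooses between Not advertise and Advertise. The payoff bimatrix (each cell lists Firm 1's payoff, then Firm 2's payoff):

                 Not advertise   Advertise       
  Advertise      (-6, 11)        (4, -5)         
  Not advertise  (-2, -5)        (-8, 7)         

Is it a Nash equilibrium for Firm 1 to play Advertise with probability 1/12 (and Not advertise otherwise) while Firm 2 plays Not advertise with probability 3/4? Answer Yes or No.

Given Firm 1's mix p = 1/12, Firm 2's payoff from Not advertise is -11/3 but from Advertise is 6. Firm 2 strictly prefers Advertise, so Firm 2 would not mix.
So the proposed profile is not a Nash equilibrium.

No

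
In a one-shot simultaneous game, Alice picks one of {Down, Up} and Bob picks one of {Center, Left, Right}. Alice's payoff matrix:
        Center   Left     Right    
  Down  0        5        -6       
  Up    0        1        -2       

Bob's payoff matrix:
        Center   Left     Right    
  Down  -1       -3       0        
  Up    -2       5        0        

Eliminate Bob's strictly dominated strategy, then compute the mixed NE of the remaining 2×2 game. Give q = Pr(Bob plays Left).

q = 1/2

Bob's strategy Center is strictly dominated by Right: 0 > -1 and 0 > -2. Eliminate Center.
For Alice to be willing to mix, Alice must be indifferent between Down and Up, which pins down Bob's mix.
  Alice's payoff from Down: q·5 + (1−q)·(-6) = 11q - 6
  Alice's payoff from Up: q·1 + (1−q)·(-2) = 3q - 2
  11q - 6 = 3q - 2  ⇒  8q = 4  ⇒  q = 1/2.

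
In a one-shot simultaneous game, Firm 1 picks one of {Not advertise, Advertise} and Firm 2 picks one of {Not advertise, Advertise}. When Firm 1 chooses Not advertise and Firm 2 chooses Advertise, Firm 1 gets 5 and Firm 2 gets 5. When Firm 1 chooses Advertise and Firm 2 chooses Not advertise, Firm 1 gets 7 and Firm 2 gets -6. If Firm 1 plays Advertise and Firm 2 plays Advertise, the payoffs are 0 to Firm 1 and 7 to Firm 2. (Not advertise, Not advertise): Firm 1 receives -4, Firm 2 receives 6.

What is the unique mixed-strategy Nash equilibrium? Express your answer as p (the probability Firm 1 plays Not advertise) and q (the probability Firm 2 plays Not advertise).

Firm 2's indifference between Not advertise and Advertise determines Firm 1's mixing probability p:
  Firm 2's payoff to Not advertise: p·6 + (1−p)·(-6) = 12p - 6
  Firm 2's payoff to Advertise: p·5 + (1−p)·7 = -2p + 7
  12p - 6 = -2p + 7  ⇒  14p = 13  ⇒  p = 13/14.
For Firm 1 to be willing to mix, Firm 1 must be indifferent between Not advertise and Advertise, which pins down Firm 2's mix.
  Firm 1's payoff from Not advertise: q·(-4) + (1−q)·5 = -9q + 5
  Firm 1's payoff from Advertise: q·7 + (1−q)·0 = 7q
  -9q + 5 = 7q  ⇒  -16q = -5  ⇒  q = 5/16.

p = 13/14, q = 5/16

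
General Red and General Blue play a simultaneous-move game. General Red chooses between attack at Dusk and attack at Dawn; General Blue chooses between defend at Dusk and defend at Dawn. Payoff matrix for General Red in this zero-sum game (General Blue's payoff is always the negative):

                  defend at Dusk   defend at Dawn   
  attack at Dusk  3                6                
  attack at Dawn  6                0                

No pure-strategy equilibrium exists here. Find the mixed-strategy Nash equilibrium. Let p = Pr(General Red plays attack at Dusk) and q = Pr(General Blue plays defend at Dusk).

p = 2/3, q = 2/3

General Red's mix must leave General Blue indifferent between defend at Dusk and defend at Dawn.
  General Blue's payoff to defend at Dusk: p·(-3) + (1−p)·(-6) = 3p - 6
  General Blue's payoff to defend at Dawn: p·(-6) + (1−p)·0 = -6p
  3p - 6 = -6p  ⇒  9p = 6  ⇒  p = 2/3.
In a mixed equilibrium General Red is indifferent between attack at Dusk and attack at Dawn; this condition fixes q.
  General Red's expected payoff from attack at Dusk: q·3 + (1−q)·6 = -3q + 6
  General Red's expected payoff from attack at Dawn: q·6 + (1−q)·0 = 6q
  -3q + 6 = 6q  ⇒  -9q = -6  ⇒  q = 2/3.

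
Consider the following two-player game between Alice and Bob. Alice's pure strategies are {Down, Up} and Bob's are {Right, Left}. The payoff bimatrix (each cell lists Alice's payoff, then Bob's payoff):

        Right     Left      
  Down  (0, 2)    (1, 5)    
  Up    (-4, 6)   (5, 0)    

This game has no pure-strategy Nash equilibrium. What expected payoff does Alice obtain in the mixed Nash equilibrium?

Alice's indifference between Down and Up determines Bob's mixing probability q:
  Alice's payoff to Down: q·0 + (1−q)·1 = -q + 1
  Alice's payoff to Up: q·(-4) + (1−q)·5 = -9q + 5
  -q + 1 = -9q + 5  ⇒  8q = 4  ⇒  q = 1/2.
At equilibrium Alice is indifferent across rows, so Alice's payoff equals the payoff from Down: (1/2)·0 + (1/2)·1 = 1/2.

1/2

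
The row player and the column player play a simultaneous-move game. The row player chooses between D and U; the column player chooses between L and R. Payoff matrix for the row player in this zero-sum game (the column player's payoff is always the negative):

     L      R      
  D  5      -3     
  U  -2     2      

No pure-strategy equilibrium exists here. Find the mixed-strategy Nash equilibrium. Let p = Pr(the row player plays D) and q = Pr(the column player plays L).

The row player's mix must leave the column player indifferent between L and R.
  the column player's expected payoff from L: p·(-5) + (1−p)·2 = -7p + 2
  the column player's expected payoff from R: p·3 + (1−p)·(-2) = 5p - 2
  -7p + 2 = 5p - 2  ⇒  -12p = -4  ⇒  p = 1/3.
Set the row player's expected payoff from D equal to that from U:
  the row player's payoff to D: q·5 + (1−q)·(-3) = 8q - 3
  the row player's payoff to U: q·(-2) + (1−q)·2 = -4q + 2
  8q - 3 = -4q + 2  ⇒  12q = 5  ⇒  q = 5/12.

p = 1/3, q = 5/12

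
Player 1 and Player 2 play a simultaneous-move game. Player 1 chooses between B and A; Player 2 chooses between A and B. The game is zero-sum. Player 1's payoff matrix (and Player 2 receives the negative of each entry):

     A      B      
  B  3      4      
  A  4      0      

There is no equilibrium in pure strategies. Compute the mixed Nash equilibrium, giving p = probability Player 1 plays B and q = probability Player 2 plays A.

In a mixed equilibrium Player 2 is indifferent between A and B; this condition fixes p.
  Player 2's payoff from A: p·(-3) + (1−p)·(-4) = p - 4
  Player 2's payoff from B: p·(-4) + (1−p)·0 = -4p
  p - 4 = -4p  ⇒  5p = 4  ⇒  p = 4/5.
For Player 1 to be willing to mix, Player 1 must be indifferent between B and A, which pins down Player 2's mix.
  Player 1's payoff to B: q·3 + (1−q)·4 = -q + 4
  Player 1's payoff to A: q·4 + (1−q)·0 = 4q
  -q + 4 = 4q  ⇒  -5q = -4  ⇒  q = 4/5.

p = 4/5, q = 4/5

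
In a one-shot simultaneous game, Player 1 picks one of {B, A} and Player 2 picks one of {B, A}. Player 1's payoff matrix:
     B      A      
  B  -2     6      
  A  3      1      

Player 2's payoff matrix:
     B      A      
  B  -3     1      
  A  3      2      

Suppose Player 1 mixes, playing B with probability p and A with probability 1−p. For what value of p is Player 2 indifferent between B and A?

For Player 2 to be willing to mix, Player 2 must be indifferent between B and A, which pins down Player 1's mix.
  Player 2's expected payoff from B: p·(-3) + (1−p)·3 = -6p + 3
  Player 2's expected payoff from A: p·1 + (1−p)·2 = -p + 2
  -6p + 3 = -p + 2  ⇒  -5p = -1  ⇒  p = 1/5.

p = 1/5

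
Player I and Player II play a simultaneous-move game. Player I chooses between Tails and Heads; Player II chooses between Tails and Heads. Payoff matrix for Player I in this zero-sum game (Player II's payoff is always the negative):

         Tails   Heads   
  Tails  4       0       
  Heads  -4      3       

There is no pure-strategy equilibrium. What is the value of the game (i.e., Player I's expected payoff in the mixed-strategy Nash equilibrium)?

v = 12/11

For Player I to be willing to mix, Player I must be indifferent between Tails and Heads, which pins down Player II's mix.
  Player I's expected payoff from Tails: q·4 + (1−q)·0 = 4q
  Player I's expected payoff from Heads: q·(-4) + (1−q)·3 = -7q + 3
  4q = -7q + 3  ⇒  11q = 3  ⇒  q = 3/11.
The value is Player I's expected payoff against this mix (using Tails): (3/11)·4 + (8/11)·0 = 12/11.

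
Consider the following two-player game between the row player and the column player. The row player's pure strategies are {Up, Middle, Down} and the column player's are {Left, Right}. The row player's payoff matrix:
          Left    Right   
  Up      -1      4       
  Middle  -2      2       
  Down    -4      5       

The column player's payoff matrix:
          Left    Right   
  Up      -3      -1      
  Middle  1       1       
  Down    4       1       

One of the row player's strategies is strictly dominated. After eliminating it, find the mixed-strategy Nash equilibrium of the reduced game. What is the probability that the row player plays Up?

The row player's strategy Middle is strictly dominated by Up: -1 > -2 and 4 > 2. Eliminate Middle.
The row player's mix must leave the column player indifferent between Left and Right.
  the column player's payoff to Left: p·(-3) + (1−p)·4 = -7p + 4
  the column player's payoff to Right: p·(-1) + (1−p)·1 = -2p + 1
  -7p + 4 = -2p + 1  ⇒  -5p = -3  ⇒  p = 3/5.

p = 3/5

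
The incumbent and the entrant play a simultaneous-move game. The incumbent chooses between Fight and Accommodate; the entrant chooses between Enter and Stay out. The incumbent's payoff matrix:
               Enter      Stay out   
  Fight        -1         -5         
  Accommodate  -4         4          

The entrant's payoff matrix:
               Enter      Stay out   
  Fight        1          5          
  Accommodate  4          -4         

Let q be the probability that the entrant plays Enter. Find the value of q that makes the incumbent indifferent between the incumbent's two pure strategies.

q = 3/4

For the incumbent to be willing to mix, the incumbent must be indifferent between Fight and Accommodate, which pins down the entrant's mix.
  the incumbent's payoff to Fight: q·(-1) + (1−q)·(-5) = 4q - 5
  the incumbent's payoff to Accommodate: q·(-4) + (1−q)·4 = -8q + 4
  4q - 5 = -8q + 4  ⇒  12q = 9  ⇒  q = 3/4.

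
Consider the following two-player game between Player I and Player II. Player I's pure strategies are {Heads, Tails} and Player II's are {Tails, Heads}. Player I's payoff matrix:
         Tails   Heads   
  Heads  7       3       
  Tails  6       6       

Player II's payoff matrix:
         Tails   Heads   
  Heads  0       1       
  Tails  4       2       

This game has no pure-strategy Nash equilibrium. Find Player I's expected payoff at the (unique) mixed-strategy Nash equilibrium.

Player II's mix must leave Player I indifferent between Heads and Tails.
  Player I's payoff from Heads: q·7 + (1−q)·3 = 4q + 3
  Player I's payoff from Tails: q·6 + (1−q)·6 = 6
  4q + 3 = 6  ⇒  4q = 3  ⇒  q = 3/4.
At equilibrium Player I is indifferent across rows, so Player I's payoff equals the payoff from Heads: (3/4)·7 + (1/4)·3 = 6.

6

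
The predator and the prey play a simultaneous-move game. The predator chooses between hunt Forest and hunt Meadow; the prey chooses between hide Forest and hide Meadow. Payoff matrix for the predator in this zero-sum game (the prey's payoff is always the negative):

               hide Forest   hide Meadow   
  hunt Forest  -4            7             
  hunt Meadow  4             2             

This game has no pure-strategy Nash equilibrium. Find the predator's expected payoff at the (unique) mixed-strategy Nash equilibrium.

36/13

Set the predator's expected payoff from hunt Forest equal to that from hunt Meadow:
  the predator's payoff to hunt Forest: q·(-4) + (1−q)·7 = -11q + 7
  the predator's payoff to hunt Meadow: q·4 + (1−q)·2 = 2q + 2
  -11q + 7 = 2q + 2  ⇒  -13q = -5  ⇒  q = 5/13.
At equilibrium the predator is indifferent across rows, so the predator's payoff equals the payoff from hunt Forest: (5/13)·(-4) + (8/13)·7 = 36/13.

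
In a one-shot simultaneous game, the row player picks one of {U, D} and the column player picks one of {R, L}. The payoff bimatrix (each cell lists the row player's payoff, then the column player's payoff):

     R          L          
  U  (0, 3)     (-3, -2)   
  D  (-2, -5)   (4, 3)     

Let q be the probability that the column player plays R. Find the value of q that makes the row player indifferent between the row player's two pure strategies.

q = 7/9

The row player's indifference between U and D determines the column player's mixing probability q:
  the row player's payoff from U: q·0 + (1−q)·(-3) = 3q - 3
  the row player's payoff from D: q·(-2) + (1−q)·4 = -6q + 4
  3q - 3 = -6q + 4  ⇒  9q = 7  ⇒  q = 7/9.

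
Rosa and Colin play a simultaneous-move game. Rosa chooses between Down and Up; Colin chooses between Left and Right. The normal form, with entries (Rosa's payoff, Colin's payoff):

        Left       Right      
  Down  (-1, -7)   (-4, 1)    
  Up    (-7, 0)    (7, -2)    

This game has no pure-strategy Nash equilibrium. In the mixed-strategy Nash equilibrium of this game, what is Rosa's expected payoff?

-35/17

Colin's mix must leave Rosa indifferent between Down and Up.
  Rosa's payoff to Down: q·(-1) + (1−q)·(-4) = 3q - 4
  Rosa's payoff to Up: q·(-7) + (1−q)·7 = -14q + 7
  3q - 4 = -14q + 7  ⇒  17q = 11  ⇒  q = 11/17.
At equilibrium Rosa is indifferent across rows, so Rosa's payoff equals the payoff from Down: (11/17)·(-1) + (6/17)·(-4) = -35/17.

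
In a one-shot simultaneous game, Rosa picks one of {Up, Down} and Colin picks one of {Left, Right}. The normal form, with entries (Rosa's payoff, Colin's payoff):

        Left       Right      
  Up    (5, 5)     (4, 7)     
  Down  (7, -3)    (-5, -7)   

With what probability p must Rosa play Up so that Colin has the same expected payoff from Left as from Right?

Colin's indifference between Left and Right determines Rosa's mixing probability p:
  Colin's payoff from Left: p·5 + (1−p)·(-3) = 8p - 3
  Colin's payoff from Right: p·7 + (1−p)·(-7) = 14p - 7
  8p - 3 = 14p - 7  ⇒  -6p = -4  ⇒  p = 2/3.

p = 2/3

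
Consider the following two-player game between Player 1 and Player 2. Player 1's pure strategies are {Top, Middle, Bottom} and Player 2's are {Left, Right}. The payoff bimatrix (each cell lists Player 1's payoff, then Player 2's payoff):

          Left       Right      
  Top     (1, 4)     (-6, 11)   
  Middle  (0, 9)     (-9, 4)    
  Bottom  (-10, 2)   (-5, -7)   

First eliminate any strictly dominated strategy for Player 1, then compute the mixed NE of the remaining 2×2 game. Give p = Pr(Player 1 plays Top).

p = 9/16

Player 1's strategy Middle is strictly dominated by Top: 1 > 0 and -6 > -9. Eliminate Middle.
Set Player 2's expected payoff from Left equal to that from Right:
  Player 2's expected payoff from Left: p·4 + (1−p)·2 = 2p + 2
  Player 2's expected payoff from Right: p·11 + (1−p)·(-7) = 18p - 7
  2p + 2 = 18p - 7  ⇒  -16p = -9  ⇒  p = 9/16.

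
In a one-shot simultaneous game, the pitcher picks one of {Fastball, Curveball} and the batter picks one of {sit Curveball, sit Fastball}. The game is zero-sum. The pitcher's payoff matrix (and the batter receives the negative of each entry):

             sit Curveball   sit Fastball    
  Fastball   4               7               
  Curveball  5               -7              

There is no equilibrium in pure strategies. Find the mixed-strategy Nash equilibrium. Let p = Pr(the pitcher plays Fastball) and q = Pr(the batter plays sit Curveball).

For the batter to be willing to mix, the batter must be indifferent between sit Curveball and sit Fastball, which pins down the pitcher's mix.
  the batter's payoff from sit Curveball: p·(-4) + (1−p)·(-5) = p - 5
  the batter's payoff from sit Fastball: p·(-7) + (1−p)·7 = -14p + 7
  p - 5 = -14p + 7  ⇒  15p = 12  ⇒  p = 4/5.
In a mixed equilibrium the pitcher is indifferent between Fastball and Curveball; this condition fixes q.
  the pitcher's payoff to Fastball: q·4 + (1−q)·7 = -3q + 7
  the pitcher's payoff to Curveball: q·5 + (1−q)·(-7) = 12q - 7
  -3q + 7 = 12q - 7  ⇒  -15q = -14  ⇒  q = 14/15.

p = 4/5, q = 14/15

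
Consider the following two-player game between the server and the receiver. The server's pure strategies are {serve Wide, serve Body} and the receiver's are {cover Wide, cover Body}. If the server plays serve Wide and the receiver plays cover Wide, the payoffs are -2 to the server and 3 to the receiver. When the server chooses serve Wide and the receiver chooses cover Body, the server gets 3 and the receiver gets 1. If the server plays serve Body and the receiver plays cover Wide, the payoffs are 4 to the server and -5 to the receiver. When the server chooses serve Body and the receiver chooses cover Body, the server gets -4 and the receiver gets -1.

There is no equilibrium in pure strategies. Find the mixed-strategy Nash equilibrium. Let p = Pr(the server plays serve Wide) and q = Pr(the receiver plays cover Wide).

p = 2/3, q = 7/13

The server's mix must leave the receiver indifferent between cover Wide and cover Body.
  the receiver's payoff to cover Wide: p·3 + (1−p)·(-5) = 8p - 5
  the receiver's payoff to cover Body: p·1 + (1−p)·(-1) = 2p - 1
  8p - 5 = 2p - 1  ⇒  6p = 4  ⇒  p = 2/3.
The server's indifference between serve Wide and serve Body determines the receiver's mixing probability q:
  the server's expected payoff from serve Wide: q·(-2) + (1−q)·3 = -5q + 3
  the server's expected payoff from serve Body: q·4 + (1−q)·(-4) = 8q - 4
  -5q + 3 = 8q - 4  ⇒  -13q = -7  ⇒  q = 7/13.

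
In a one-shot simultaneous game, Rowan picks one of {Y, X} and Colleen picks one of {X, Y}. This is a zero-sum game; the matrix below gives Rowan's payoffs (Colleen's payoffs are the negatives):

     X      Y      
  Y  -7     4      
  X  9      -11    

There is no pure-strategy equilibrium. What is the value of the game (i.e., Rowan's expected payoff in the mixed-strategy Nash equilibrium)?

v = -41/31

Colleen's mix must leave Rowan indifferent between Y and X.
  Rowan's payoff to Y: q·(-7) + (1−q)·4 = -11q + 4
  Rowan's payoff to X: q·9 + (1−q)·(-11) = 20q - 11
  -11q + 4 = 20q - 11  ⇒  -31q = -15  ⇒  q = 15/31.
The value is Rowan's expected payoff against this mix (using Y): (15/31)·(-7) + (16/31)·4 = -41/31.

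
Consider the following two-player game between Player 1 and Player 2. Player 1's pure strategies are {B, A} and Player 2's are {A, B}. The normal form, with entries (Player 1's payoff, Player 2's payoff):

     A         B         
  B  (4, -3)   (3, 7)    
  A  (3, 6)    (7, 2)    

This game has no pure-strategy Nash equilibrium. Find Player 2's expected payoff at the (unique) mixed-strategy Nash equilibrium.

24/7

Set Player 2's expected payoff from A equal to that from B:
  Player 2's payoff to A: p·(-3) + (1−p)·6 = -9p + 6
  Player 2's payoff to B: p·7 + (1−p)·2 = 5p + 2
  -9p + 6 = 5p + 2  ⇒  -14p = -4  ⇒  p = 2/7.
At equilibrium Player 2 is indifferent across columns, so Player 2's payoff equals the payoff from A: (2/7)·(-3) + (5/7)·6 = 24/7.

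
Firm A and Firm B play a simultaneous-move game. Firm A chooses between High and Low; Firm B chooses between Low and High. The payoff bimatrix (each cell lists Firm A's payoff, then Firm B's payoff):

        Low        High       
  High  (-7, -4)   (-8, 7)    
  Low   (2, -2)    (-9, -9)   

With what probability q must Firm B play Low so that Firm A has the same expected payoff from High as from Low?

For Firm A to be willing to mix, Firm A must be indifferent between High and Low, which pins down Firm B's mix.
  Firm A's payoff to High: q·(-7) + (1−q)·(-8) = q - 8
  Firm A's payoff to Low: q·2 + (1−q)·(-9) = 11q - 9
  q - 8 = 11q - 9  ⇒  -10q = -1  ⇒  q = 1/10.

q = 1/10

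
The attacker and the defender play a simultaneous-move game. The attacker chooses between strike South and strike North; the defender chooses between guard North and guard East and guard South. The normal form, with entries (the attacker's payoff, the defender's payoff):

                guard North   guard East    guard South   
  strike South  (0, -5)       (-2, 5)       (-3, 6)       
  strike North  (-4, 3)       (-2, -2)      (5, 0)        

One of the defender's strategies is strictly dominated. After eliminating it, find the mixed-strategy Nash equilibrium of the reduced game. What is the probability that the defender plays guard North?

The defender's strategy guard East is strictly dominated by guard South: 6 > 5 and 0 > -2. Eliminate guard East.
Set the attacker's expected payoff from strike South equal to that from strike North:
  the attacker's payoff to strike South: q·0 + (1−q)·(-3) = 3q - 3
  the attacker's payoff to strike North: q·(-4) + (1−q)·5 = -9q + 5
  3q - 3 = -9q + 5  ⇒  12q = 8  ⇒  q = 2/3.

q = 2/3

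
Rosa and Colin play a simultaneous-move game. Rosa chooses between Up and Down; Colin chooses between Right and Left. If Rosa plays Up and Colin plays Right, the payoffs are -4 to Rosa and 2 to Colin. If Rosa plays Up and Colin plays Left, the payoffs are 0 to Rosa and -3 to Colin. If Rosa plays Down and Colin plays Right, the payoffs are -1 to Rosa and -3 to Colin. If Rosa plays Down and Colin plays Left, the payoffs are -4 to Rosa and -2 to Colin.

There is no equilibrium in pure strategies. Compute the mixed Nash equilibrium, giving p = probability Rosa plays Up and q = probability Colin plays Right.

In a mixed equilibrium Colin is indifferent between Right and Left; this condition fixes p.
  Colin's payoff to Right: p·2 + (1−p)·(-3) = 5p - 3
  Colin's payoff to Left: p·(-3) + (1−p)·(-2) = -p - 2
  5p - 3 = -p - 2  ⇒  6p = 1  ⇒  p = 1/6.
Colin's mix must leave Rosa indifferent between Up and Down.
  Rosa's payoff to Up: q·(-4) + (1−q)·0 = -4q
  Rosa's payoff to Down: q·(-1) + (1−q)·(-4) = 3q - 4
  -4q = 3q - 4  ⇒  -7q = -4  ⇒  q = 4/7.

p = 1/6, q = 4/7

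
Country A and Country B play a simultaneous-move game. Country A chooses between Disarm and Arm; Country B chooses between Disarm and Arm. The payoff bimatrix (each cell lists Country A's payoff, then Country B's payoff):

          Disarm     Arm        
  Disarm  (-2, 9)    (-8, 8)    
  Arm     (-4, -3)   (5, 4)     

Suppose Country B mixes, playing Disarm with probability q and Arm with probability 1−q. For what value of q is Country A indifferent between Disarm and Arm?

Country A's indifference between Disarm and Arm determines Country B's mixing probability q:
  Country A's expected payoff from Disarm: q·(-2) + (1−q)·(-8) = 6q - 8
  Country A's expected payoff from Arm: q·(-4) + (1−q)·5 = -9q + 5
  6q - 8 = -9q + 5  ⇒  15q = 13  ⇒  q = 13/15.

q = 13/15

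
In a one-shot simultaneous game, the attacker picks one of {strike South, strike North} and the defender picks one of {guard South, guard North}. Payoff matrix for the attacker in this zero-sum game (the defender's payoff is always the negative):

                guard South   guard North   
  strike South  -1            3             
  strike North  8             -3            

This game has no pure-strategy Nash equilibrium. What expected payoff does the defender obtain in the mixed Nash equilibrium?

-7/5

For the defender to be willing to mix, the defender must be indifferent between guard South and guard North, which pins down the attacker's mix.
  the defender's payoff to guard South: p·1 + (1−p)·(-8) = 9p - 8
  the defender's payoff to guard North: p·(-3) + (1−p)·3 = -6p + 3
  9p - 8 = -6p + 3  ⇒  15p = 11  ⇒  p = 11/15.
At equilibrium the defender is indifferent across columns, so the defender's payoff equals the payoff from guard South: (11/15)·1 + (4/15)·(-8) = -7/5.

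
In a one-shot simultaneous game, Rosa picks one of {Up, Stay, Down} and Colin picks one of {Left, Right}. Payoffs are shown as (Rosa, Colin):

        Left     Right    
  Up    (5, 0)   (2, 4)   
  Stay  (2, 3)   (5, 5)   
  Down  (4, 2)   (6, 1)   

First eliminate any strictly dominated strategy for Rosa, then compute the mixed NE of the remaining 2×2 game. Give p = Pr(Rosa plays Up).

Rosa's strategy Stay is strictly dominated by Down: 4 > 2 and 6 > 5. Eliminate Stay.
In a mixed equilibrium Colin is indifferent between Left and Right; this condition fixes p.
  Colin's expected payoff from Left: p·0 + (1−p)·2 = -2p + 2
  Colin's expected payoff from Right: p·4 + (1−p)·1 = 3p + 1
  -2p + 2 = 3p + 1  ⇒  -5p = -1  ⇒  p = 1/5.

p = 1/5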